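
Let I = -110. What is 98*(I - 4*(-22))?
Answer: -2156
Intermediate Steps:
98*(I - 4*(-22)) = 98*(-110 - 4*(-22)) = 98*(-110 + 88) = 98*(-22) = -2156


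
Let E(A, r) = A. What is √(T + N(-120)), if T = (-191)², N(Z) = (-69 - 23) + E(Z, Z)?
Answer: √36269 ≈ 190.44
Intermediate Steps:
N(Z) = -92 + Z (N(Z) = (-69 - 23) + Z = -92 + Z)
T = 36481
√(T + N(-120)) = √(36481 + (-92 - 120)) = √(36481 - 212) = √36269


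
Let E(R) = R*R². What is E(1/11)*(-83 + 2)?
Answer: -81/1331 ≈ -0.060857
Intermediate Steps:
E(R) = R³
E(1/11)*(-83 + 2) = (1/11)³*(-83 + 2) = (1/11)³*(-81) = (1/1331)*(-81) = -81/1331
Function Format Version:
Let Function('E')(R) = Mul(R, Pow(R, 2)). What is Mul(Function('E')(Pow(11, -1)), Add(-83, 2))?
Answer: Rational(-81, 1331) ≈ -0.060857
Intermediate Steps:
Function('E')(R) = Pow(R, 3)
Mul(Function('E')(Pow(11, -1)), Add(-83, 2)) = Mul(Pow(Pow(11, -1), 3), Add(-83, 2)) = Mul(Pow(Rational(1, 11), 3), -81) = Mul(Rational(1, 1331), -81) = Rational(-81, 1331)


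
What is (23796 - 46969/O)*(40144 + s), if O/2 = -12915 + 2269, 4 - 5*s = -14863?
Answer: 109240390807387/106460 ≈ 1.0261e+9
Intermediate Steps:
s = 14867/5 (s = ⅘ - ⅕*(-14863) = ⅘ + 14863/5 = 14867/5 ≈ 2973.4)
O = -21292 (O = 2*(-12915 + 2269) = 2*(-10646) = -21292)
(23796 - 46969/O)*(40144 + s) = (23796 - 46969/(-21292))*(40144 + 14867/5) = (23796 - 46969*(-1/21292))*(215587/5) = (23796 + 46969/21292)*(215587/5) = (506711401/21292)*(215587/5) = 109240390807387/106460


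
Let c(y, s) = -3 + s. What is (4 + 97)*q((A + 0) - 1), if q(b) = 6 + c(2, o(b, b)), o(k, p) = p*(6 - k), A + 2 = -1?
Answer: -3737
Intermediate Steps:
A = -3 (A = -2 - 1 = -3)
q(b) = 3 + b*(6 - b) (q(b) = 6 + (-3 + b*(6 - b)) = 3 + b*(6 - b))
(4 + 97)*q((A + 0) - 1) = (4 + 97)*(3 - ((-3 + 0) - 1)*(-6 + ((-3 + 0) - 1))) = 101*(3 - (-3 - 1)*(-6 + (-3 - 1))) = 101*(3 - 1*(-4)*(-6 - 4)) = 101*(3 - 1*(-4)*(-10)) = 101*(3 - 40) = 101*(-37) = -3737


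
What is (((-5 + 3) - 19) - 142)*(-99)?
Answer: 16137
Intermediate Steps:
(((-5 + 3) - 19) - 142)*(-99) = ((-2 - 19) - 142)*(-99) = (-21 - 142)*(-99) = -163*(-99) = 16137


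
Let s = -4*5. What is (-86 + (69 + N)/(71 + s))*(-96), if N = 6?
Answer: 137952/17 ≈ 8114.8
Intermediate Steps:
s = -20
(-86 + (69 + N)/(71 + s))*(-96) = (-86 + (69 + 6)/(71 - 20))*(-96) = (-86 + 75/51)*(-96) = (-86 + 75*(1/51))*(-96) = (-86 + 25/17)*(-96) = -1437/17*(-96) = 137952/17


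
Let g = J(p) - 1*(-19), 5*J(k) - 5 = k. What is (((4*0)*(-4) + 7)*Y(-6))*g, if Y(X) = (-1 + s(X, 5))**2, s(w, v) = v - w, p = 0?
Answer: 14000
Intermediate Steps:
J(k) = 1 + k/5
g = 20 (g = (1 + (1/5)*0) - 1*(-19) = (1 + 0) + 19 = 1 + 19 = 20)
Y(X) = (4 - X)**2 (Y(X) = (-1 + (5 - X))**2 = (4 - X)**2)
(((4*0)*(-4) + 7)*Y(-6))*g = (((4*0)*(-4) + 7)*(-4 - 6)**2)*20 = ((0*(-4) + 7)*(-10)**2)*20 = ((0 + 7)*100)*20 = (7*100)*20 = 700*20 = 14000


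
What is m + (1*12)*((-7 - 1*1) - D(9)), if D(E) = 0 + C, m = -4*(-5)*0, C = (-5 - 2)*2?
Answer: 72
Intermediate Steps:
C = -14 (C = -7*2 = -14)
m = 0 (m = 20*0 = 0)
D(E) = -14 (D(E) = 0 - 14 = -14)
m + (1*12)*((-7 - 1*1) - D(9)) = 0 + (1*12)*((-7 - 1*1) - 1*(-14)) = 0 + 12*((-7 - 1) + 14) = 0 + 12*(-8 + 14) = 0 + 12*6 = 0 + 72 = 72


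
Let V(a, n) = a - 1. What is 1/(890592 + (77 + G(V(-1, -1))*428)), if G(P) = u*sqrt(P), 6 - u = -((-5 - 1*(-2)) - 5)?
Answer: 890669/793292733033 + 856*I*sqrt(2)/793292733033 ≈ 1.1227e-6 + 1.526e-9*I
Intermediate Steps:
u = -2 (u = 6 - (-1)*((-5 - 1*(-2)) - 5) = 6 - (-1)*((-5 + 2) - 5) = 6 - (-1)*(-3 - 5) = 6 - (-1)*(-8) = 6 - 1*8 = 6 - 8 = -2)
V(a, n) = -1 + a
G(P) = -2*sqrt(P)
1/(890592 + (77 + G(V(-1, -1))*428)) = 1/(890592 + (77 - 2*sqrt(-1 - 1)*428)) = 1/(890592 + (77 - 2*I*sqrt(2)*428)) = 1/(890592 + (77 - 856*I*sqrt(2))) = 1/(890669 - 856*I*sqrt(2))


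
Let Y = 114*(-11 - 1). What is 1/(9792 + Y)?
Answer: 1/8424 ≈ 0.00011871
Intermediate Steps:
Y = -1368 (Y = 114*(-12) = -1368)
1/(9792 + Y) = 1/(9792 - 1368) = 1/8424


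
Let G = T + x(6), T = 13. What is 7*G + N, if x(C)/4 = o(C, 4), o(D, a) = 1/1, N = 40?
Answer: 159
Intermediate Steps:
o(D, a) = 1 (o(D, a) = 1*1 = 1)
x(C) = 4 (x(C) = 4*1 = 4)
G = 17 (G = 13 + 4 = 17)
7*G + N = 7*17 + 40 = 119 + 40 = 159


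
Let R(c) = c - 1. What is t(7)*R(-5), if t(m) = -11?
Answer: 66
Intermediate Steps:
R(c) = -1 + c
t(7)*R(-5) = -11*(-1 - 5) = -11*(-6) = 66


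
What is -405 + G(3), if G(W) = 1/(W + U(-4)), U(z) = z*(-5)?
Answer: -9314/23 ≈ -404.96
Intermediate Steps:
U(z) = -5*z
G(W) = 1/(20 + W) (G(W) = 1/(W - 5*(-4)) = 1/(W + 20) = 1/(20 + W))
-405 + G(3) = -405 + 1/(20 + 3) = -405 + 1/23 = -9314/23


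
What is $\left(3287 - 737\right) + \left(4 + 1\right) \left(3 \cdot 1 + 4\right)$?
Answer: $2585$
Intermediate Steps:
$\left(3287 - 737\right) + \left(4 + 1\right) \left(3 \cdot 1 + 4\right) = 2550 + 5 \left(3 + 4\right) = 2550 + 5 \cdot 7 = 2550 + 35 = 2585$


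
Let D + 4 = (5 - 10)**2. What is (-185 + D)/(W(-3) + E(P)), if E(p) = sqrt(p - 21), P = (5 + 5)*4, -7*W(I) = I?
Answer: 1722/461 - 4018*sqrt(19)/461 ≈ -34.256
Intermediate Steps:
D = 21 (D = -4 + (5 - 10)**2 = -4 + (-5)**2 = -4 + 25 = 21)
W(I) = -I/7
P = 40 (P = 10*4 = 40)
E(p) = sqrt(-21 + p)
(-185 + D)/(W(-3) + E(P)) = (-185 + 21)/(-1/7*(-3) + sqrt(-21 + 40)) = -164/(3/7 + sqrt(19))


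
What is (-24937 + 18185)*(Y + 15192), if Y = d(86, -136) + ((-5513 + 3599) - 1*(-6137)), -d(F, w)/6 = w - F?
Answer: -140083744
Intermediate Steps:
d(F, w) = -6*w + 6*F (d(F, w) = -6*(w - F) = -6*w + 6*F)
Y = 5555 (Y = (-6*(-136) + 6*86) + ((-5513 + 3599) - 1*(-6137)) = (816 + 516) + (-1914 + 6137) = 1332 + 4223 = 5555)
(-24937 + 18185)*(Y + 15192) = (-24937 + 18185)*(5555 + 15192) = -6752*20747 = -140083744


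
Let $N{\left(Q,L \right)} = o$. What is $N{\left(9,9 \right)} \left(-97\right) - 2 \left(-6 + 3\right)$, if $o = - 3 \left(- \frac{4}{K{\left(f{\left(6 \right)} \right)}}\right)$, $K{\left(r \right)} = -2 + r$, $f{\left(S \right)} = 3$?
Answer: $-1158$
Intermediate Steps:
$o = 12$ ($o = - 3 \left(- \frac{4}{-2 + 3}\right) = - 3 \left(- \frac{4}{1}\right) = - 3 \left(\left(-4\right) 1\right) = \left(-3\right) \left(-4\right) = 12$)
$N{\left(Q,L \right)} = 12$
$N{\left(9,9 \right)} \left(-97\right) - 2 \left(-6 + 3\right) = 12 \left(-97\right) - 2 \left(-6 + 3\right) = -1164 - -6 = -1164 + 6 = -1158$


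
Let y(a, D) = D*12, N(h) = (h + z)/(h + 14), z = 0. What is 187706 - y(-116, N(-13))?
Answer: 187862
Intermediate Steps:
N(h) = h/(14 + h) (N(h) = (h + 0)/(h + 14) = h/(14 + h))
y(a, D) = 12*D
187706 - y(-116, N(-13)) = 187706 - 12*(-13/(14 - 13)) = 187706 - 12*(-13/1) = 187706 - 12*(-13*1) = 187706 - 12*(-13) = 187706 - 1*(-156) = 187706 + 156 = 187862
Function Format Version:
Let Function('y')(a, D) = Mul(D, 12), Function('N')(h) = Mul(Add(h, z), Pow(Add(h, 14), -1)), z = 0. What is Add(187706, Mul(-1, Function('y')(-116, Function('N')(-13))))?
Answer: 187862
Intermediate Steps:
Function('N')(h) = Mul(h, Pow(Add(14, h), -1)) (Function('N')(h) = Mul(Add(h, 0), Pow(Add(h, 14), -1)) = Mul(h, Pow(Add(14, h), -1)))
Function('y')(a, D) = Mul(12, D)
Add(187706, Mul(-1, Function('y')(-116, Function('N')(-13)))) = Add(187706, Mul(-1, Mul(12, Mul(-13, Pow(Add(14, -13), -1))))) = Add(187706, Mul(-1, Mul(12, Mul(-13, Pow(1, -1))))) = Add(187706, Mul(-1, Mul(12, Mul(-13, 1)))) = Add(187706, Mul(-1, Mul(12, -13))) = Add(187706, Mul(-1, -156)) = Add(187706, 156) = 187862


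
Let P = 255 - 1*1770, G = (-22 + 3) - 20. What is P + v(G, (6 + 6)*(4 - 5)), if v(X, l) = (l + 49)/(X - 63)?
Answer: -154567/102 ≈ -1515.4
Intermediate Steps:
G = -39 (G = -19 - 20 = -39)
P = -1515 (P = 255 - 1770 = -1515)
v(X, l) = (49 + l)/(-63 + X)
P + v(G, (6 + 6)*(4 - 5)) = -1515 + (49 + (6 + 6)*(4 - 5))/(-63 - 39) = -1515 + (49 + 12*(-1))/(-102) = -1515 - (49 - 12)/102 = -1515 - 1/102*37 = -1515 - 37/102 = -154567/102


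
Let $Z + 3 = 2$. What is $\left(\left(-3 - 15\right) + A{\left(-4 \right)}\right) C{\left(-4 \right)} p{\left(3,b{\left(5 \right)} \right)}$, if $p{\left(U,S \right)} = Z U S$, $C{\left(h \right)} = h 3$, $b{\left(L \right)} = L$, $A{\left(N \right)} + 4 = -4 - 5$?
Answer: $-5580$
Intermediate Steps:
$Z = -1$ ($Z = -3 + 2 = -1$)
$A{\left(N \right)} = -13$ ($A{\left(N \right)} = -4 - 9 = -13$)
$C{\left(h \right)} = 3 h$
$p{\left(U,S \right)} = - S U$ ($p{\left(U,S \right)} = - U S = - S U$)
$\left(\left(-3 - 15\right) + A{\left(-4 \right)}\right) C{\left(-4 \right)} p{\left(3,b{\left(5 \right)} \right)} = \left(\left(-3 - 15\right) - 13\right) 3 \left(-4\right) \left(\left(-1\right) 5 \cdot 3\right) = \left(-18 - 13\right) \left(-12\right) \left(-15\right) = \left(-31\right) \left(-12\right) \left(-15\right) = 372 \left(-15\right) = -5580$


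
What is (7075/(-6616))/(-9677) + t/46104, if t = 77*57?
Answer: 2930450763/30747061118 ≈ 0.095308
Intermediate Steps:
t = 4389
(7075/(-6616))/(-9677) + t/46104 = (7075/(-6616))/(-9677) + 4389/46104 = (7075*(-1/6616))*(-1/9677) + 4389*(1/46104) = -7075/6616*(-1/9677) + 1463/15368 = 7075/64023032 + 1463/15368 = 2930450763/30747061118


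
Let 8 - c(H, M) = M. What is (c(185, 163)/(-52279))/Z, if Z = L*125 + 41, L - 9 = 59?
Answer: 155/446514939 ≈ 3.4713e-7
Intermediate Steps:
L = 68 (L = 9 + 59 = 68)
c(H, M) = 8 - M
Z = 8541 (Z = 68*125 + 41 = 8500 + 41 = 8541)
(c(185, 163)/(-52279))/Z = ((8 - 1*163)/(-52279))/8541 = ((8 - 163)*(-1/52279))*(1/8541) = -155*(-1/52279)*(1/8541) = (155/52279)*(1/8541) = 155/446514939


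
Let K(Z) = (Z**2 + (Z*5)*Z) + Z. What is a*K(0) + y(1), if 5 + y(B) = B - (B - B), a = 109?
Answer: -4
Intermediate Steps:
y(B) = -5 + B (y(B) = -5 + (B - (B - B)) = -5 + (B - 1*0) = -5 + (B + 0) = -5 + B)
K(Z) = Z + 6*Z**2 (K(Z) = (Z**2 + (5*Z)*Z) + Z = (Z**2 + 5*Z**2) + Z = 6*Z**2 + Z = Z + 6*Z**2)
a*K(0) + y(1) = 109*(0*(1 + 6*0)) + (-5 + 1) = 109*(0*(1 + 0)) - 4 = 109*(0*1) - 4 = 109*0 - 4 = 0 - 4 = -4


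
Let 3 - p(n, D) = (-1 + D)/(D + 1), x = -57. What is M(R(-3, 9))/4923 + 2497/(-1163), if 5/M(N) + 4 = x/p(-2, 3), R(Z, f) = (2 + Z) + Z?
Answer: -1647255029/767210166 ≈ -2.1471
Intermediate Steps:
R(Z, f) = 2 + 2*Z
p(n, D) = 3 - (-1 + D)/(1 + D) (p(n, D) = 3 - (-1 + D)/(D + 1) = 3 - (-1 + D)/(1 + D))
M(N) = -25/134 (M(N) = 5/(-4 - 57*(1 + 3)/(2*(2 + 3))) = 5/(-4 - 57/(2*5/4)) = 5/(-4 - 57/(2*(¼)*5)) = 5/(-4 - 57/5/2) = 5/(-4 - 57*⅖) = 5/(-4 - 114/5) = 5/(-134/5) = 5*(-5/134) = -25/134)
M(R(-3, 9))/4923 + 2497/(-1163) = -25/134/4923 + 2497/(-1163) = -25/134*1/4923 + 2497*(-1/1163) = -25/659682 - 2497/1163 = -1647255029/767210166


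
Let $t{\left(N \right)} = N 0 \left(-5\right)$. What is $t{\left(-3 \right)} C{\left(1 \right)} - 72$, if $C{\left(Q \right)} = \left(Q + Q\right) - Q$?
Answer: $-72$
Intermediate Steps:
$C{\left(Q \right)} = Q$ ($C{\left(Q \right)} = 2 Q - Q = Q$)
$t{\left(N \right)} = 0$ ($t{\left(N \right)} = 0 \left(-5\right) = 0$)
$t{\left(-3 \right)} C{\left(1 \right)} - 72 = 0 \cdot 1 - 72 = 0 - 72 = -72$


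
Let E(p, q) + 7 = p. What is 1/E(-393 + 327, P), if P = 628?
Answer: -1/73 ≈ -0.013699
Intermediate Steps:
E(p, q) = -7 + p
1/E(-393 + 327, P) = 1/(-7 + (-393 + 327)) = 1/(-7 - 66) = 1/(-73) = -1/73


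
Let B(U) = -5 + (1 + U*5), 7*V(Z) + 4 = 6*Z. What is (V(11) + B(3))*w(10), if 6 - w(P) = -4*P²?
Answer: 8062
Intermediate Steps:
w(P) = 6 + 4*P² (w(P) = 6 - (-4)*P² = 6 + 4*P²)
V(Z) = -4/7 + 6*Z/7 (V(Z) = -4/7 + (6*Z)/7 = -4/7 + 6*Z/7)
B(U) = -4 + 5*U (B(U) = -5 + (1 + 5*U) = -4 + 5*U)
(V(11) + B(3))*w(10) = ((-4/7 + (6/7)*11) + (-4 + 5*3))*(6 + 4*10²) = ((-4/7 + 66/7) + (-4 + 15))*(6 + 4*100) = (62/7 + 11)*(6 + 400) = (139/7)*406 = 8062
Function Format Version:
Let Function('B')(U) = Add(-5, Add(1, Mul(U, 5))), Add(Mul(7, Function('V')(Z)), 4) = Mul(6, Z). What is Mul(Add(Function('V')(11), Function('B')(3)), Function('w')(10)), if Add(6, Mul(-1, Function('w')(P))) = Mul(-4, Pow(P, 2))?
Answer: 8062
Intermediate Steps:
Function('w')(P) = Add(6, Mul(4, Pow(P, 2))) (Function('w')(P) = Add(6, Mul(-1, Mul(-4, Pow(P, 2)))) = Add(6, Mul(4, Pow(P, 2))))
Function('V')(Z) = Add(Rational(-4, 7), Mul(Rational(6, 7), Z)) (Function('V')(Z) = Add(Rational(-4, 7), Mul(Rational(1, 7), Mul(6, Z))) = Add(Rational(-4, 7), Mul(Rational(6, 7), Z)))
Function('B')(U) = Add(-4, Mul(5, U)) (Function('B')(U) = Add(-5, Add(1, Mul(5, U))) = Add(-4, Mul(5, U)))
Mul(Add(Function('V')(11), Function('B')(3)), Function('w')(10)) = Mul(Add(Add(Rational(-4, 7), Mul(Rational(6, 7), 11)), Add(-4, Mul(5, 3))), Add(6, Mul(4, Pow(10, 2)))) = Mul(Add(Add(Rational(-4, 7), Rational(66, 7)), Add(-4, 15)), Add(6, Mul(4, 100))) = Mul(Add(Rational(62, 7), 11), Add(6, 400)) = Mul(Rational(139, 7), 406) = 8062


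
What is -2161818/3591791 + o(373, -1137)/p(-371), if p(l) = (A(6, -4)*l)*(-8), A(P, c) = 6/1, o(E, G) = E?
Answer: -5308273843/9137516304 ≈ -0.58093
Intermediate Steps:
A(P, c) = 6 (A(P, c) = 6*1 = 6)
p(l) = -48*l (p(l) = (6*l)*(-8) = -48*l)
-2161818/3591791 + o(373, -1137)/p(-371) = -2161818/3591791 + 373/((-48*(-371))) = -2161818*1/3591791 + 373/17808 = -2161818/3591791 + 373*(1/17808) = -2161818/3591791 + 373/17808 = -5308273843/9137516304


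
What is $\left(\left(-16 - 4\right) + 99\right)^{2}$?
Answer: $6241$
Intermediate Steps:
$\left(\left(-16 - 4\right) + 99\right)^{2} = \left(-20 + 99\right)^{2} = 79^{2} = 6241$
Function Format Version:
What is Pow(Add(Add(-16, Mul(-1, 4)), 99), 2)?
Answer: 6241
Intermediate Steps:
Pow(Add(Add(-16, Mul(-1, 4)), 99), 2) = Pow(Add(Add(-16, -4), 99), 2) = Pow(Add(-20, 99), 2) = Pow(79, 2) = 6241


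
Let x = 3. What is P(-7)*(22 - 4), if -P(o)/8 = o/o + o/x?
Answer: 192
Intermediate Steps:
P(o) = -8 - 8*o/3 (P(o) = -8*(o/o + o/3) = -8*(1 + o*(1/3)) = -8*(1 + o/3) = -8 - 8*o/3)
P(-7)*(22 - 4) = (-8 - 8/3*(-7))*(22 - 4) = (-8 + 56/3)*18 = (32/3)*18 = 192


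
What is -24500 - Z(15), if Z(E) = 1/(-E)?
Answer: -367499/15 ≈ -24500.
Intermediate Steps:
Z(E) = -1/E
-24500 - Z(15) = -24500 - (-1)/15 = -24500 - 1*(-1/15) = -24500 + 1/15 = -367499/15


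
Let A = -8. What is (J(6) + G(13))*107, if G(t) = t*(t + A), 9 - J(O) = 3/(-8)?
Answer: 63665/8 ≈ 7958.1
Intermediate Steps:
J(O) = 75/8 (J(O) = 9 - 3/(-8) = 9 - 3*(-1)/8 = 9 - 1*(-3/8) = 9 + 3/8 = 75/8)
G(t) = t*(-8 + t) (G(t) = t*(t - 8) = t*(-8 + t))
(J(6) + G(13))*107 = (75/8 + 13*(-8 + 13))*107 = (75/8 + 13*5)*107 = (75/8 + 65)*107 = (595/8)*107 = 63665/8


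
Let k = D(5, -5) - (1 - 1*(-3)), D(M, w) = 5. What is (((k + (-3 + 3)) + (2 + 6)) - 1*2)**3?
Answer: 343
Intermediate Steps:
k = 1 (k = 5 - (1 - 1*(-3)) = 5 - (1 + 3) = 5 - 1*4 = 5 - 4 = 1)
(((k + (-3 + 3)) + (2 + 6)) - 1*2)**3 = (((1 + (-3 + 3)) + (2 + 6)) - 1*2)**3 = (((1 + 0) + 8) - 2)**3 = ((1 + 8) - 2)**3 = (9 - 2)**3 = 7**3 = 343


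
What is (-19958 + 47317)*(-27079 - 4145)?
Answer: -854257416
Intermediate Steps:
(-19958 + 47317)*(-27079 - 4145) = 27359*(-31224) = -854257416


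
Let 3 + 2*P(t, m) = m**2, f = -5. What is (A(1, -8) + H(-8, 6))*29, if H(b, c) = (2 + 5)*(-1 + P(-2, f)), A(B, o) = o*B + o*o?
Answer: 3654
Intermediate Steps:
A(B, o) = o**2 + B*o (A(B, o) = B*o + o**2 = o**2 + B*o)
P(t, m) = -3/2 + m**2/2
H(b, c) = 70 (H(b, c) = (2 + 5)*(-1 + (-3/2 + (1/2)*(-5)**2)) = 7*(-1 + (-3/2 + (1/2)*25)) = 7*(-1 + (-3/2 + 25/2)) = 7*(-1 + 11) = 7*10 = 70)
(A(1, -8) + H(-8, 6))*29 = (-8*(1 - 8) + 70)*29 = (-8*(-7) + 70)*29 = (56 + 70)*29 = 126*29 = 3654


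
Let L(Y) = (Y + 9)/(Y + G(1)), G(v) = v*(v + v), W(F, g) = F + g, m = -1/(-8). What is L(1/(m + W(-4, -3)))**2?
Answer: 237169/10404 ≈ 22.796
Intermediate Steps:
m = 1/8 (m = -1*(-1/8) = 1/8 ≈ 0.12500)
G(v) = 2*v**2 (G(v) = v*(2*v) = 2*v**2)
L(Y) = (9 + Y)/(2 + Y) (L(Y) = (Y + 9)/(Y + 2*1**2) = (9 + Y)/(Y + 2*1) = (9 + Y)/(Y + 2) = (9 + Y)/(2 + Y))
L(1/(m + W(-4, -3)))**2 = ((9 + 1/(1/8 + (-4 - 3)))/(2 + 1/(1/8 + (-4 - 3))))**2 = ((9 + 1/(1/8 - 7))/(2 + 1/(1/8 - 7)))**2 = ((9 + 1/(-55/8))/(2 + 1/(-55/8)))**2 = ((9 - 8/55)/(2 - 8/55))**2 = ((487/55)/(102/55))**2 = ((55/102)*(487/55))**2 = (487/102)**2 = 237169/10404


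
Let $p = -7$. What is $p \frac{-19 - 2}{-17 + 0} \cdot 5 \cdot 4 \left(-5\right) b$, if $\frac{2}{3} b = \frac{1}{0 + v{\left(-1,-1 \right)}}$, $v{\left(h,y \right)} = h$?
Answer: $- \frac{22050}{17} \approx -1297.1$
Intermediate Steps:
$b = - \frac{3}{2}$ ($b = \frac{3}{2 \left(0 - 1\right)} = \frac{3}{2 \left(-1\right)} = \frac{3}{2} \left(-1\right) = - \frac{3}{2} \approx -1.5$)
$p \frac{-19 - 2}{-17 + 0} \cdot 5 \cdot 4 \left(-5\right) b = - 7 \frac{-19 - 2}{-17 + 0} \cdot 5 \cdot 4 \left(-5\right) \left(- \frac{3}{2}\right) = - 7 \left(- \frac{21}{-17}\right) 5 \left(\left(-20\right) \left(- \frac{3}{2}\right)\right) = - 7 \left(\left(-21\right) \left(- \frac{1}{17}\right)\right) 5 \cdot 30 = \left(-7\right) \frac{21}{17} \cdot 150 = \left(- \frac{147}{17}\right) 150 = - \frac{22050}{17}$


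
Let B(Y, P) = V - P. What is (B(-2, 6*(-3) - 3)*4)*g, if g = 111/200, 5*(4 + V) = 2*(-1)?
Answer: 9213/250 ≈ 36.852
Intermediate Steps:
V = -22/5 (V = -4 + (2*(-1))/5 = -4 + (1/5)*(-2) = -4 - 2/5 = -22/5 ≈ -4.4000)
g = 111/200 (g = 111*(1/200) = 111/200 ≈ 0.55500)
B(Y, P) = -22/5 - P
(B(-2, 6*(-3) - 3)*4)*g = ((-22/5 - (6*(-3) - 3))*4)*(111/200) = ((-22/5 - (-18 - 3))*4)*(111/200) = ((-22/5 - 1*(-21))*4)*(111/200) = ((-22/5 + 21)*4)*(111/200) = ((83/5)*4)*(111/200) = (332/5)*(111/200) = 9213/250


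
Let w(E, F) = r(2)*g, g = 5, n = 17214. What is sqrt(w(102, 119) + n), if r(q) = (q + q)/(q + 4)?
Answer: 2*sqrt(38739)/3 ≈ 131.21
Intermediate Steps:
r(q) = 2*q/(4 + q) (r(q) = (2*q)/(4 + q) = 2*q/(4 + q))
w(E, F) = 10/3 (w(E, F) = (2*2/(4 + 2))*5 = (2*2/6)*5 = (2*2*(1/6))*5 = (2/3)*5 = 10/3)
sqrt(w(102, 119) + n) = sqrt(10/3 + 17214) = sqrt(51652/3) = 2*sqrt(38739)/3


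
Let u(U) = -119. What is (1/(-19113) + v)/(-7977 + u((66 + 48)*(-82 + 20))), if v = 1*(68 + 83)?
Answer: -1443031/77369424 ≈ -0.018651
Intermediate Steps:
v = 151 (v = 1*151 = 151)
(1/(-19113) + v)/(-7977 + u((66 + 48)*(-82 + 20))) = (1/(-19113) + 151)/(-7977 - 119) = (-1/19113 + 151)/(-8096) = (2886062/19113)*(-1/8096) = -1443031/77369424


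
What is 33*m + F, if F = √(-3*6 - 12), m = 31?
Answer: 1023 + I*√30 ≈ 1023.0 + 5.4772*I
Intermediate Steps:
F = I*√30 (F = √(-18 - 12) = √(-30) = I*√30 ≈ 5.4772*I)
33*m + F = 33*31 + I*√30 = 1023 + I*√30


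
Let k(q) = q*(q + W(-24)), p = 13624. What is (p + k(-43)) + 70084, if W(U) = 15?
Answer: 84912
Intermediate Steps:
k(q) = q*(15 + q) (k(q) = q*(q + 15) = q*(15 + q))
(p + k(-43)) + 70084 = (13624 - 43*(15 - 43)) + 70084 = (13624 - 43*(-28)) + 70084 = (13624 + 1204) + 70084 = 14828 + 70084 = 84912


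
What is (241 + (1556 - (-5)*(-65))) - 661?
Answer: 811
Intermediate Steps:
(241 + (1556 - (-5)*(-65))) - 661 = (241 + (1556 - 1*325)) - 661 = (241 + (1556 - 325)) - 661 = (241 + 1231) - 661 = 1472 - 661 = 811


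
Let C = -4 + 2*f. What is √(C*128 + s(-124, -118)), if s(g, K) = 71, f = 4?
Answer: √583 ≈ 24.145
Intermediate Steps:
C = 4 (C = -4 + 2*4 = -4 + 8 = 4)
√(C*128 + s(-124, -118)) = √(4*128 + 71) = √(512 + 71) = √583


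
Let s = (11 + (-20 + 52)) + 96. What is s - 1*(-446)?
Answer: 585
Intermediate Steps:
s = 139 (s = (11 + 32) + 96 = 43 + 96 = 139)
s - 1*(-446) = 139 - 1*(-446) = 139 + 446 = 585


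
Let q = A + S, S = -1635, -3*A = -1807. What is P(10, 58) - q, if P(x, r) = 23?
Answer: 3167/3 ≈ 1055.7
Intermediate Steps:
A = 1807/3 (A = -⅓*(-1807) = 1807/3 ≈ 602.33)
q = -3098/3 (q = 1807/3 - 1635 = -3098/3 ≈ -1032.7)
P(10, 58) - q = 23 - 1*(-3098/3) = 23 + 3098/3 = 3167/3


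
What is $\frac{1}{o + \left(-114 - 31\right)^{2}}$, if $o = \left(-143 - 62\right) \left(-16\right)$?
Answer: $\frac{1}{24305} \approx 4.1144 \cdot 10^{-5}$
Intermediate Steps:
$o = 3280$ ($o = \left(-205\right) \left(-16\right) = 3280$)
$\frac{1}{o + \left(-114 - 31\right)^{2}} = \frac{1}{3280 + \left(-114 - 31\right)^{2}} = \frac{1}{3280 + \left(-145\right)^{2}} = \frac{1}{3280 + 21025} = \frac{1}{24305}$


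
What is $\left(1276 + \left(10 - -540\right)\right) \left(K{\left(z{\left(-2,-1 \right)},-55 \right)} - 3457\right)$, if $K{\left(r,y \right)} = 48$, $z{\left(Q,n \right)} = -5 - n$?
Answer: $-6224834$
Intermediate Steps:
$\left(1276 + \left(10 - -540\right)\right) \left(K{\left(z{\left(-2,-1 \right)},-55 \right)} - 3457\right) = \left(1276 + \left(10 - -540\right)\right) \left(48 - 3457\right) = \left(1276 + \left(10 + 540\right)\right) \left(-3409\right) = \left(1276 + 550\right) \left(-3409\right) = 1826 \left(-3409\right) = -6224834$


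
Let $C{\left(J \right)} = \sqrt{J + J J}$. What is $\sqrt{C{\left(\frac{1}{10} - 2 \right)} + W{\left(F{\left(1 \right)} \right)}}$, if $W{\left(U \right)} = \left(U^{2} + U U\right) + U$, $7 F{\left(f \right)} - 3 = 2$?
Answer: $\frac{\sqrt{8500 + 1470 \sqrt{19}}}{70} \approx 1.7442$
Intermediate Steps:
$F{\left(f \right)} = \frac{5}{7}$ ($F{\left(f \right)} = \frac{3}{7} + \frac{1}{7} \cdot 2 = \frac{3}{7} + \frac{2}{7} = \frac{5}{7}$)
$C{\left(J \right)} = \sqrt{J + J^{2}}$
$W{\left(U \right)} = U + 2 U^{2}$ ($W{\left(U \right)} = \left(U^{2} + U^{2}\right) + U = 2 U^{2} + U = U + 2 U^{2}$)
$\sqrt{C{\left(\frac{1}{10} - 2 \right)} + W{\left(F{\left(1 \right)} \right)}} = \sqrt{\sqrt{\left(\frac{1}{10} - 2\right) \left(1 + \left(\frac{1}{10} - 2\right)\right)} + \frac{5 \left(1 + 2 \cdot \frac{5}{7}\right)}{7}} = \sqrt{\sqrt{\left(\frac{1}{10} - 2\right) \left(1 + \left(\frac{1}{10} - 2\right)\right)} + \frac{5 \left(1 + \frac{10}{7}\right)}{7}} = \sqrt{\sqrt{- \frac{19 \left(1 - \frac{19}{10}\right)}{10}} + \frac{5}{7} \cdot \frac{17}{7}} = \sqrt{\sqrt{\left(- \frac{19}{10}\right) \left(- \frac{9}{10}\right)} + \frac{85}{49}} = \sqrt{\sqrt{\frac{171}{100}} + \frac{85}{49}} = \sqrt{\frac{3 \sqrt{19}}{10} + \frac{85}{49}} = \sqrt{\frac{85}{49} + \frac{3 \sqrt{19}}{10}}$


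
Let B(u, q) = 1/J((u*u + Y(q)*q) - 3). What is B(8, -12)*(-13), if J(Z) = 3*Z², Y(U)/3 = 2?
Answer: -13/363 ≈ -0.035813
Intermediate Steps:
Y(U) = 6 (Y(U) = 3*2 = 6)
B(u, q) = 1/(3*(-3 + u² + 6*q)²) (B(u, q) = 1/(3*((u*u + 6*q) - 3)²) = 1/(3*((u² + 6*q) - 3)²) = 1/(3*(-3 + u² + 6*q)²))
B(8, -12)*(-13) = (1/(3*(-3 + 8² + 6*(-12))²))*(-13) = (1/(3*(-3 + 64 - 72)²))*(-13) = ((⅓)/(-11)²)*(-13) = ((⅓)*(1/121))*(-13) = (1/363)*(-13) = -13/363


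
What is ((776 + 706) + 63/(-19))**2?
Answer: 789329025/361 ≈ 2.1865e+6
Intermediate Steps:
((776 + 706) + 63/(-19))**2 = (1482 - 1/19*63)**2 = (1482 - 63/19)**2 = (28095/19)**2 = 789329025/361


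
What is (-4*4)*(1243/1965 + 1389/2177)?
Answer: -86966336/4277805 ≈ -20.330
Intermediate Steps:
(-4*4)*(1243/1965 + 1389/2177) = -16*(1243*(1/1965) + 1389*(1/2177)) = -16*(1243/1965 + 1389/2177) = -16*5435396/4277805 = -86966336/4277805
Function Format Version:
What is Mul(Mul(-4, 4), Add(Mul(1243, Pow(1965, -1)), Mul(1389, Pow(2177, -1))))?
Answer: Rational(-86966336, 4277805) ≈ -20.330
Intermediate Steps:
Mul(Mul(-4, 4), Add(Mul(1243, Pow(1965, -1)), Mul(1389, Pow(2177, -1)))) = Mul(-16, Add(Mul(1243, Rational(1, 1965)), Mul(1389, Rational(1, 2177)))) = Mul(-16, Add(Rational(1243, 1965), Rational(1389, 2177))) = Mul(-16, Rational(5435396, 4277805)) = Rational(-86966336, 4277805)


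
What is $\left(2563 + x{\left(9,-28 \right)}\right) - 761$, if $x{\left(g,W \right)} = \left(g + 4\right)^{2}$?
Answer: $1971$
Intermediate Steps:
$x{\left(g,W \right)} = \left(4 + g\right)^{2}$
$\left(2563 + x{\left(9,-28 \right)}\right) - 761 = \left(2563 + \left(4 + 9\right)^{2}\right) - 761 = \left(2563 + 13^{2}\right) - 761 = \left(2563 + 169\right) - 761 = 2732 - 761 = 1971$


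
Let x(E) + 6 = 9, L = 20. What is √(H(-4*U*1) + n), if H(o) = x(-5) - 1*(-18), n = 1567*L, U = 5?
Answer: √31361 ≈ 177.09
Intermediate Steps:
x(E) = 3 (x(E) = -6 + 9 = 3)
n = 31340 (n = 1567*20 = 31340)
H(o) = 21 (H(o) = 3 - 1*(-18) = 3 + 18 = 21)
√(H(-4*U*1) + n) = √(21 + 31340) = √31361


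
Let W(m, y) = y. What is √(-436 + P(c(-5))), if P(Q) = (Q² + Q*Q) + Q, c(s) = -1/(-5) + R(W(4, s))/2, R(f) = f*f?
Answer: I*√2518/5 ≈ 10.036*I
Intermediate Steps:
R(f) = f²
c(s) = ⅕ + s²/2 (c(s) = -1/(-5) + s²/2 = -1*(-⅕) + s²*(½) = ⅕ + s²/2)
P(Q) = Q + 2*Q² (P(Q) = (Q² + Q²) + Q = 2*Q² + Q = Q + 2*Q²)
√(-436 + P(c(-5))) = √(-436 + (⅕ + (½)*(-5)²)*(1 + 2*(⅕ + (½)*(-5)²))) = √(-436 + (⅕ + (½)*25)*(1 + 2*(⅕ + (½)*25))) = √(-436 + (⅕ + 25/2)*(1 + 2*(⅕ + 25/2))) = √(-436 + 127*(1 + 2*(127/10))/10) = √(-436 + 127*(1 + 127/5)/10) = √(-436 + (127/10)*(132/5)) = √(-436 + 8382/25) = √(-2518/25) = I*√2518/5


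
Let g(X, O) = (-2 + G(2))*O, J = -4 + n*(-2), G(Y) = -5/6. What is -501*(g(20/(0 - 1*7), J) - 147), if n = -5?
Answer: 82164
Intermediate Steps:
G(Y) = -5/6 (G(Y) = -5*1/6 = -5/6)
J = 6 (J = -4 - 5*(-2) = -4 + 10 = 6)
g(X, O) = -17*O/6 (g(X, O) = (-2 - 5/6)*O = -17*O/6)
-501*(g(20/(0 - 1*7), J) - 147) = -501*(-17/6*6 - 147) = -501*(-17 - 147) = -501*(-164) = 82164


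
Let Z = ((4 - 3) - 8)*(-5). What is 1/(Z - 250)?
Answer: -1/215 ≈ -0.0046512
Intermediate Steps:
Z = 35 (Z = (1 - 8)*(-5) = -7*(-5) = 35)
1/(Z - 250) = 1/(35 - 250) = 1/(-215) = -1/215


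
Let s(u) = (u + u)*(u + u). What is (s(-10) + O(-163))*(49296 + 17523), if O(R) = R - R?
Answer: 26727600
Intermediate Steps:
O(R) = 0
s(u) = 4*u**2 (s(u) = (2*u)*(2*u) = 4*u**2)
(s(-10) + O(-163))*(49296 + 17523) = (4*(-10)**2 + 0)*(49296 + 17523) = (4*100 + 0)*66819 = (400 + 0)*66819 = 400*66819 = 26727600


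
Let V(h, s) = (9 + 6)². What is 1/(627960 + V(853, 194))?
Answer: 1/628185 ≈ 1.5919e-6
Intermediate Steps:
V(h, s) = 225 (V(h, s) = 15² = 225)
1/(627960 + V(853, 194)) = 1/(627960 + 225) = 1/628185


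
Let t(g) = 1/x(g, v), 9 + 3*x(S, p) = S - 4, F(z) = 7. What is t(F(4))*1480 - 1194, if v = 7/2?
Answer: -1934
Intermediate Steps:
v = 7/2 (v = 7*(½) = 7/2 ≈ 3.5000)
x(S, p) = -13/3 + S/3 (x(S, p) = -3 + (S - 4)/3 = -3 + (-4 + S)/3 = -3 + (-4/3 + S/3) = -13/3 + S/3)
t(g) = 1/(-13/3 + g/3)
t(F(4))*1480 - 1194 = (3/(-13 + 7))*1480 - 1194 = (3/(-6))*1480 - 1194 = (3*(-⅙))*1480 - 1194 = -½*1480 - 1194 = -740 - 1194 = -1934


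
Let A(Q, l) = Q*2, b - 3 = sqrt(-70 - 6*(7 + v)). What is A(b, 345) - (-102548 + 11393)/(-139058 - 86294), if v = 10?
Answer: 1260957/225352 + 4*I*sqrt(43) ≈ 5.5955 + 26.23*I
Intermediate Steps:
b = 3 + 2*I*sqrt(43) (b = 3 + sqrt(-70 - 6*(7 + 10)) = 3 + sqrt(-70 - 6*17) = 3 + sqrt(-70 - 102) = 3 + sqrt(-172) = 3 + 2*I*sqrt(43) ≈ 3.0 + 13.115*I)
A(Q, l) = 2*Q
A(b, 345) - (-102548 + 11393)/(-139058 - 86294) = 2*(3 + 2*I*sqrt(43)) - (-102548 + 11393)/(-139058 - 86294) = (6 + 4*I*sqrt(43)) - (-91155)/(-225352) = (6 + 4*I*sqrt(43)) - (-91155)*(-1)/225352 = (6 + 4*I*sqrt(43)) - 1*91155/225352 = (6 + 4*I*sqrt(43)) - 91155/225352 = 1260957/225352 + 4*I*sqrt(43)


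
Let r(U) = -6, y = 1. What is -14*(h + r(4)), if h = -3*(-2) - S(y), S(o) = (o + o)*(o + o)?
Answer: 56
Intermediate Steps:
S(o) = 4*o**2 (S(o) = (2*o)*(2*o) = 4*o**2)
h = 2 (h = -3*(-2) - 4*1**2 = 6 - 4 = 2)
-14*(h + r(4)) = -14*(2 - 6) = -14*(-4) = 56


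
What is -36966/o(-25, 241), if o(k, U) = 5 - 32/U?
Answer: -2969602/391 ≈ -7594.9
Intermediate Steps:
o(k, U) = 5 - 32/U
-36966/o(-25, 241) = -36966/(5 - 32/241) = -36966/1173/241 = -36966*241/1173 = -2969602/391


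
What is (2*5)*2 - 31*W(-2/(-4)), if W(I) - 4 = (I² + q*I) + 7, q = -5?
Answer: -1005/4 ≈ -251.25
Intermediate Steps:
W(I) = 11 + I² - 5*I (W(I) = 4 + ((I² - 5*I) + 7) = 4 + (7 + I² - 5*I) = 11 + I² - 5*I)
(2*5)*2 - 31*W(-2/(-4)) = (2*5)*2 - 31*(11 + (-2/(-4))² - (-10)/(-4)) = 10*2 - 31*(11 + (-2*(-¼))² - (-10)*(-1)/4) = 20 - 31*(11 + (½)² - 5*½) = 20 - 31*(11 + ¼ - 5/2) = 20 - 31*35/4 = 20 - 1085/4 = -1005/4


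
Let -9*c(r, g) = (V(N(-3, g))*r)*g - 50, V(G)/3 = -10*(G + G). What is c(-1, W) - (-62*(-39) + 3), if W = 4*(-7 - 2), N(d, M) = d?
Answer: -28219/9 ≈ -3135.4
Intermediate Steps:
V(G) = -60*G (V(G) = 3*(-10*(G + G)) = 3*(-20*G) = -60*G)
W = -36 (W = 4*(-9) = -36)
c(r, g) = 50/9 - 20*g*r (c(r, g) = -(((-60*(-3))*r)*g - 50)/9 = -((180*r)*g - 50)/9 = -(180*g*r - 50)/9 = -(-50 + 180*g*r)/9 = 50/9 - 20*g*r)
c(-1, W) - (-62*(-39) + 3) = (50/9 - 20*(-36)*(-1)) - (-62*(-39) + 3) = (50/9 - 720) - (2418 + 3) = -6430/9 - 1*2421 = -6430/9 - 2421 = -28219/9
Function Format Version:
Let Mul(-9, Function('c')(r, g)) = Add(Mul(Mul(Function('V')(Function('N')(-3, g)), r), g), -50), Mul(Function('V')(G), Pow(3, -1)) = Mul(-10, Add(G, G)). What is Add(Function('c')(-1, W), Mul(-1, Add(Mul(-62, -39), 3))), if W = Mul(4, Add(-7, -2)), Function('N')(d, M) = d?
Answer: Rational(-28219, 9) ≈ -3135.4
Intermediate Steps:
Function('V')(G) = Mul(-60, G) (Function('V')(G) = Mul(3, Mul(-10, Add(G, G))) = Mul(3, Mul(-10, Mul(2, G))) = Mul(3, Mul(-20, G)) = Mul(-60, G))
W = -36 (W = Mul(4, -9) = -36)
Function('c')(r, g) = Add(Rational(50, 9), Mul(-20, g, r)) (Function('c')(r, g) = Mul(Rational(-1, 9), Add(Mul(Mul(Mul(-60, -3), r), g), -50)) = Mul(Rational(-1, 9), Add(Mul(Mul(180, r), g), -50)) = Mul(Rational(-1, 9), Add(Mul(180, g, r), -50)) = Mul(Rational(-1, 9), Add(-50, Mul(180, g, r))) = Add(Rational(50, 9), Mul(-20, g, r)))
Add(Function('c')(-1, W), Mul(-1, Add(Mul(-62, -39), 3))) = Add(Add(Rational(50, 9), Mul(-20, -36, -1)), Mul(-1, Add(Mul(-62, -39), 3))) = Add(Add(Rational(50, 9), -720), Mul(-1, Add(2418, 3))) = Add(Rational(-6430, 9), Mul(-1, 2421)) = Add(Rational(-6430, 9), -2421) = Rational(-28219, 9)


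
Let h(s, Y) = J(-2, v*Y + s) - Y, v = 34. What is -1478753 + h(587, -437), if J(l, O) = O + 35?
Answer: -1492552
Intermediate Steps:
J(l, O) = 35 + O
h(s, Y) = 35 + s + 33*Y (h(s, Y) = (35 + (34*Y + s)) - Y = (35 + (s + 34*Y)) - Y = (35 + s + 34*Y) - Y = 35 + s + 33*Y)
-1478753 + h(587, -437) = -1478753 + (35 + 587 + 33*(-437)) = -1478753 + (35 + 587 - 14421) = -1478753 - 13799 = -1492552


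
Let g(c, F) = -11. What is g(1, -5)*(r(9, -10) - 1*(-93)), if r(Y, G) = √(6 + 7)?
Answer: -1023 - 11*√13 ≈ -1062.7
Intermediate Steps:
r(Y, G) = √13
g(1, -5)*(r(9, -10) - 1*(-93)) = -11*(√13 - 1*(-93)) = -11*(√13 + 93) = -11*(93 + √13) = -1023 - 11*√13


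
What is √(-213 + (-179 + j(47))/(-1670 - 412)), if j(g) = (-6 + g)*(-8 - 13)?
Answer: I*√230282733/1041 ≈ 14.577*I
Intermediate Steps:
j(g) = 126 - 21*g (j(g) = (-6 + g)*(-21) = 126 - 21*g)
√(-213 + (-179 + j(47))/(-1670 - 412)) = √(-213 + (-179 + (126 - 21*47))/(-1670 - 412)) = √(-213 + (-179 + (126 - 987))/(-2082)) = √(-213 + (-179 - 861)*(-1/2082)) = √(-213 - 1040*(-1/2082)) = √(-213 + 520/1041) = √(-221213/1041) = I*√230282733/1041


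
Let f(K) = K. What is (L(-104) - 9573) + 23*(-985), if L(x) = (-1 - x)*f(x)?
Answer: -42940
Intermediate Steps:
L(x) = x*(-1 - x) (L(x) = (-1 - x)*x = x*(-1 - x))
(L(-104) - 9573) + 23*(-985) = (-1*(-104)*(1 - 104) - 9573) + 23*(-985) = (-1*(-104)*(-103) - 9573) - 22655 = (-10712 - 9573) - 22655 = -20285 - 22655 = -42940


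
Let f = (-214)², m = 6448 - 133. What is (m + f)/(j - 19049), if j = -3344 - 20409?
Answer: -52111/42802 ≈ -1.2175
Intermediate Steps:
j = -23753
m = 6315
f = 45796
(m + f)/(j - 19049) = (6315 + 45796)/(-23753 - 19049) = 52111/(-42802) = 52111*(-1/42802) = -52111/42802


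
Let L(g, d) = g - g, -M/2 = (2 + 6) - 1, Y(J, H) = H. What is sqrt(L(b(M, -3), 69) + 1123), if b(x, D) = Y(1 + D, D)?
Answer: sqrt(1123) ≈ 33.511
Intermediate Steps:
M = -14 (M = -2*((2 + 6) - 1) = -2*(8 - 1) = -2*7 = -14)
b(x, D) = D
L(g, d) = 0
sqrt(L(b(M, -3), 69) + 1123) = sqrt(0 + 1123) = sqrt(1123)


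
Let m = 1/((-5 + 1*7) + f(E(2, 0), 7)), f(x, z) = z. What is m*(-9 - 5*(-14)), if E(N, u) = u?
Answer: 61/9 ≈ 6.7778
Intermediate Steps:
m = 1/9 (m = 1/((-5 + 1*7) + 7) = 1/((-5 + 7) + 7) = 1/(2 + 7) = 1/9 ≈ 0.11111)
m*(-9 - 5*(-14)) = (-9 - 5*(-14))/9 = (-9 + 70)/9 = (1/9)*61 = 61/9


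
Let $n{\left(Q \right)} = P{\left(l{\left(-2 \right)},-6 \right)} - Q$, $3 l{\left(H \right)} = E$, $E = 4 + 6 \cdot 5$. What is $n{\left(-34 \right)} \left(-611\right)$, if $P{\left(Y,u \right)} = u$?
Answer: $-17108$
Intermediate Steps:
$E = 34$ ($E = 4 + 30 = 34$)
$l{\left(H \right)} = \frac{34}{3}$ ($l{\left(H \right)} = \frac{1}{3} \cdot 34 = \frac{34}{3}$)
$n{\left(Q \right)} = -6 - Q$
$n{\left(-34 \right)} \left(-611\right) = \left(-6 - -34\right) \left(-611\right) = \left(-6 + 34\right) \left(-611\right) = 28 \left(-611\right) = -17108$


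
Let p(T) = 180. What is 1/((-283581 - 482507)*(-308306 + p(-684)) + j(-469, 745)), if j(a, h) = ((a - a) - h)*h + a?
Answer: 1/236051075594 ≈ 4.2364e-12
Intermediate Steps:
j(a, h) = a - h² (j(a, h) = (0 - h)*h + a = (-h)*h + a = -h² + a = a - h²)
1/((-283581 - 482507)*(-308306 + p(-684)) + j(-469, 745)) = 1/((-283581 - 482507)*(-308306 + 180) + (-469 - 1*745²)) = 1/(-766088*(-308126) + (-469 - 1*555025)) = 1/(236051631088 + (-469 - 555025)) = 1/(236051631088 - 555494) = 1/236051075594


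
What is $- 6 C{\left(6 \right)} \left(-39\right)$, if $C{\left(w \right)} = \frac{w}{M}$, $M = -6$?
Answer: $-234$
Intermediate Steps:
$C{\left(w \right)} = - \frac{w}{6}$ ($C{\left(w \right)} = \frac{w}{-6} = w \left(- \frac{1}{6}\right) = - \frac{w}{6}$)
$- 6 C{\left(6 \right)} \left(-39\right) = - 6 \left(\left(- \frac{1}{6}\right) 6\right) \left(-39\right) = \left(-6\right) \left(-1\right) \left(-39\right) = 6 \left(-39\right) = -234$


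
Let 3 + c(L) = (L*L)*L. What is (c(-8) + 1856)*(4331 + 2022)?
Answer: 8519373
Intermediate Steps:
c(L) = -3 + L³ (c(L) = -3 + (L*L)*L = -3 + L²*L = -3 + L³)
(c(-8) + 1856)*(4331 + 2022) = ((-3 + (-8)³) + 1856)*(4331 + 2022) = ((-3 - 512) + 1856)*6353 = (-515 + 1856)*6353 = 1341*6353 = 8519373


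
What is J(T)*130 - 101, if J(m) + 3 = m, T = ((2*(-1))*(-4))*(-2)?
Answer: -2571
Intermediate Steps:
T = -16 (T = -2*(-4)*(-2) = 8*(-2) = -16)
J(m) = -3 + m
J(T)*130 - 101 = (-3 - 16)*130 - 101 = -19*130 - 101 = -2470 - 101 = -2571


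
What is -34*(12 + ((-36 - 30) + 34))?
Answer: 680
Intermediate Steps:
-34*(12 + ((-36 - 30) + 34)) = -34*(12 + (-66 + 34)) = -34*(12 - 32) = -34*(-20) = 680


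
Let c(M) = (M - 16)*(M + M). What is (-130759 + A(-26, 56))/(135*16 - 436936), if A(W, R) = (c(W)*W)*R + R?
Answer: 3310607/434776 ≈ 7.6145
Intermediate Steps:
c(M) = 2*M*(-16 + M) (c(M) = (-16 + M)*(2*M) = 2*M*(-16 + M))
A(W, R) = R + 2*R*W**2*(-16 + W) (A(W, R) = ((2*W*(-16 + W))*W)*R + R = (2*W**2*(-16 + W))*R + R = 2*R*W**2*(-16 + W) + R = R + 2*R*W**2*(-16 + W))
(-130759 + A(-26, 56))/(135*16 - 436936) = (-130759 + 56*(1 + 2*(-26)**2*(-16 - 26)))/(135*16 - 436936) = (-130759 + 56*(1 + 2*676*(-42)))/(2160 - 436936) = (-130759 + 56*(1 - 56784))/(-434776) = (-130759 + 56*(-56783))*(-1/434776) = (-130759 - 3179848)*(-1/434776) = -3310607*(-1/434776) = 3310607/434776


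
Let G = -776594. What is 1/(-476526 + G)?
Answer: -1/1253120 ≈ -7.9801e-7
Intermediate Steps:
1/(-476526 + G) = 1/(-476526 - 776594) = 1/(-1253120) = -1/1253120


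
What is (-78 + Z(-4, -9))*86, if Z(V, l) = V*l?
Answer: -3612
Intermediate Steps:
(-78 + Z(-4, -9))*86 = (-78 - 4*(-9))*86 = (-78 + 36)*86 = -42*86 = -3612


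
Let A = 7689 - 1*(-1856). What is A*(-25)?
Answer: -238625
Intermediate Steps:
A = 9545 (A = 7689 + 1856 = 9545)
A*(-25) = 9545*(-25) = -238625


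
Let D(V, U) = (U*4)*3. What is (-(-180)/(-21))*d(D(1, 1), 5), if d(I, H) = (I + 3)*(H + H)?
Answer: -9000/7 ≈ -1285.7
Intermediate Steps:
D(V, U) = 12*U (D(V, U) = (4*U)*3 = 12*U)
d(I, H) = 2*H*(3 + I) (d(I, H) = (3 + I)*(2*H) = 2*H*(3 + I))
(-(-180)/(-21))*d(D(1, 1), 5) = (-(-180)/(-21))*(2*5*(3 + 12*1)) = (-(-180)*(-1)/21)*(2*5*(3 + 12)) = (-9*20/21)*(2*5*15) = -60/7*150 = -9000/7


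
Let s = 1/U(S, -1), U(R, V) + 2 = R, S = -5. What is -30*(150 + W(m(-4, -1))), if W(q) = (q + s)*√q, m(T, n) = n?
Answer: -4500 + 240*I/7 ≈ -4500.0 + 34.286*I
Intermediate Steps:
U(R, V) = -2 + R
s = -⅐ (s = 1/(-2 - 5) = 1/(-7) = -⅐ ≈ -0.14286)
W(q) = √q*(-⅐ + q) (W(q) = (q - ⅐)*√q = (-⅐ + q)*√q = √q*(-⅐ + q))
-30*(150 + W(m(-4, -1))) = -30*(150 + √(-1)*(-⅐ - 1)) = -30*(150 + I*(-8/7)) = -30*(150 - 8*I/7) = -4500 + 240*I/7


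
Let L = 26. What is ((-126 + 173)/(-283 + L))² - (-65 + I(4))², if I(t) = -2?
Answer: -296491752/66049 ≈ -4489.0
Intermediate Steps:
((-126 + 173)/(-283 + L))² - (-65 + I(4))² = ((-126 + 173)/(-283 + 26))² - (-65 - 2)² = (47/(-257))² - 1*(-67)² = (47*(-1/257))² - 1*4489 = (-47/257)² - 4489 = 2209/66049 - 4489 = -296491752/66049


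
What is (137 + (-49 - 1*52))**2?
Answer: 1296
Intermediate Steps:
(137 + (-49 - 1*52))**2 = (137 + (-49 - 52))**2 = (137 - 101)**2 = 36**2 = 1296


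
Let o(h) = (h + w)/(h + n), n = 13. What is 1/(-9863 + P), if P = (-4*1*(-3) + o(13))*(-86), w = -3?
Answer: -13/142065 ≈ -9.1507e-5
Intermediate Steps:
o(h) = (-3 + h)/(13 + h) (o(h) = (h - 3)/(h + 13) = (-3 + h)/(13 + h))
P = -13846/13 (P = (-4*1*(-3) + (-3 + 13)/(13 + 13))*(-86) = (-4*(-3) + 10/26)*(-86) = (12 + (1/26)*10)*(-86) = (12 + 5/13)*(-86) = (161/13)*(-86) = -13846/13 ≈ -1065.1)
1/(-9863 + P) = 1/(-9863 - 13846/13) = 1/(-142065/13) = -13/142065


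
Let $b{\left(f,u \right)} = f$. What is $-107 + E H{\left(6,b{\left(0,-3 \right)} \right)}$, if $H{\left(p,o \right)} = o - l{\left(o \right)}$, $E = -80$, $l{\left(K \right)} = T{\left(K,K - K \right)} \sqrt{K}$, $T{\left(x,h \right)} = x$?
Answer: $-107$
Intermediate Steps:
$l{\left(K \right)} = K^{\frac{3}{2}}$ ($l{\left(K \right)} = K \sqrt{K} = K^{\frac{3}{2}}$)
$H{\left(p,o \right)} = o - o^{\frac{3}{2}}$
$-107 + E H{\left(6,b{\left(0,-3 \right)} \right)} = -107 - 80 \left(0 - 0^{\frac{3}{2}}\right) = -107 - 80 \left(0 - 0\right) = -107 - 80 \left(0 + 0\right) = -107 - 0 = -107 + 0 = -107$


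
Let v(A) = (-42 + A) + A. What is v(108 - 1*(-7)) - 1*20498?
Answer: -20310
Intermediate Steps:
v(A) = -42 + 2*A
v(108 - 1*(-7)) - 1*20498 = (-42 + 2*(108 - 1*(-7))) - 1*20498 = (-42 + 2*(108 + 7)) - 20498 = (-42 + 2*115) - 20498 = (-42 + 230) - 20498 = 188 - 20498 = -20310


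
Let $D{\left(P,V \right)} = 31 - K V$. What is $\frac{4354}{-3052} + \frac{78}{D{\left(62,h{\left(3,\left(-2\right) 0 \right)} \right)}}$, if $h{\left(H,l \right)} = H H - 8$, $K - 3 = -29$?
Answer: $- \frac{241}{4142} \approx -0.058184$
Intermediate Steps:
$K = -26$ ($K = 3 - 29 = -26$)
$h{\left(H,l \right)} = -8 + H^{2}$ ($h{\left(H,l \right)} = H^{2} - 8 = -8 + H^{2}$)
$D{\left(P,V \right)} = 31 + 26 V$ ($D{\left(P,V \right)} = 31 - - 26 V = 31 + 26 V$)
$\frac{4354}{-3052} + \frac{78}{D{\left(62,h{\left(3,\left(-2\right) 0 \right)} \right)}} = \frac{4354}{-3052} + \frac{78}{31 + 26 \left(-8 + 3^{2}\right)} = 4354 \left(- \frac{1}{3052}\right) + \frac{78}{31 + 26 \left(-8 + 9\right)} = - \frac{311}{218} + \frac{78}{31 + 26 \cdot 1} = - \frac{311}{218} + \frac{78}{31 + 26} = - \frac{311}{218} + \frac{78}{57} = - \frac{311}{218} + 78 \cdot \frac{1}{57} = - \frac{311}{218} + \frac{26}{19} = - \frac{241}{4142}$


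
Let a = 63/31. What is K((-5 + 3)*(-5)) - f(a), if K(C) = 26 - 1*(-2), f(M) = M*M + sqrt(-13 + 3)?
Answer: 22939/961 - I*sqrt(10) ≈ 23.87 - 3.1623*I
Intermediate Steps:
a = 63/31 (a = 63*(1/31) = 63/31 ≈ 2.0323)
f(M) = M**2 + I*sqrt(10) (f(M) = M**2 + sqrt(-10) = M**2 + I*sqrt(10))
K(C) = 28 (K(C) = 26 + 2 = 28)
K((-5 + 3)*(-5)) - f(a) = 28 - ((63/31)**2 + I*sqrt(10)) = 28 - (3969/961 + I*sqrt(10)) = 28 + (-3969/961 - I*sqrt(10)) = 22939/961 - I*sqrt(10)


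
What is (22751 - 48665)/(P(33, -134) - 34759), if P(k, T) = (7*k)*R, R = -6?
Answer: 25914/36145 ≈ 0.71695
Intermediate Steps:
P(k, T) = -42*k (P(k, T) = (7*k)*(-6) = -42*k)
(22751 - 48665)/(P(33, -134) - 34759) = (22751 - 48665)/(-42*33 - 34759) = -25914/(-1386 - 34759) = -25914/(-36145) = -25914*(-1/36145) = 25914/36145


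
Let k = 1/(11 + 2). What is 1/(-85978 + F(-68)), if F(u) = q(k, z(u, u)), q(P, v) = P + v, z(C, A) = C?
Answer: -13/1118597 ≈ -1.1622e-5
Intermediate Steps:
k = 1/13 ≈ 0.076923
F(u) = 1/13 + u
1/(-85978 + F(-68)) = 1/(-85978 + (1/13 - 68)) = 1/(-85978 - 883/13) = 1/(-1118597/13) = -13/1118597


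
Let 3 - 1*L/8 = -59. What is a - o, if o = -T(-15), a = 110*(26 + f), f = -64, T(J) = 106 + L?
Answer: -3578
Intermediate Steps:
L = 496 (L = 24 - 8*(-59) = 24 + 472 = 496)
T(J) = 602 (T(J) = 106 + 496 = 602)
a = -4180 (a = 110*(26 - 64) = 110*(-38) = -4180)
o = -602 (o = -1*602 = -602)
a - o = -4180 - 1*(-602) = -4180 + 602 = -3578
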